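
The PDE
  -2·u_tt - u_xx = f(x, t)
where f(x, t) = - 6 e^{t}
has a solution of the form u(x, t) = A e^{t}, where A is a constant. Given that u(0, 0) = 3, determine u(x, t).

Substitute the ansatz u = A e^{t} into the left-hand side.
Derivatives of the ansatz:
  u_tt = A e^{t}
  u_xx = 0
Term by term:
  -2·u_tt = - 2 A e^{t}
  -u_xx = 0
So the left-hand side equals
  - 2 A e^{t}
This must equal f(x, t) = - 6 e^{t} identically.
Matching coefficients of the independent functions:
  [e^{t}]:  - 2 A = -6
Solving: A = 3.
Check against the point condition:
  u(0, 0) = 3  ⟹  A = 3  ✓
Hence u(x, t) = 3 e^{t}.

Answer: u(x, t) = 3 e^{t}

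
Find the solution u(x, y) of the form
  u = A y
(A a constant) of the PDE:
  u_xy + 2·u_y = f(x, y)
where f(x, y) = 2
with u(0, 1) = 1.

Substitute the ansatz u = A y into the left-hand side.
Derivatives of the ansatz:
  u_xy = 0
  u_y = A
Term by term:
  u_xy = 0
  2·u_y = 2 A
So the left-hand side equals
  2 A
This must equal f(x, y) = 2 identically.
Matching coefficients of the independent functions:
  [constant term]:  2 A = 2
Solving: A = 1.
Check against the point condition:
  u(0, 1) = 1  ⟹  A = 1  ✓
Hence u(x, y) = y.

Answer: u(x, y) = y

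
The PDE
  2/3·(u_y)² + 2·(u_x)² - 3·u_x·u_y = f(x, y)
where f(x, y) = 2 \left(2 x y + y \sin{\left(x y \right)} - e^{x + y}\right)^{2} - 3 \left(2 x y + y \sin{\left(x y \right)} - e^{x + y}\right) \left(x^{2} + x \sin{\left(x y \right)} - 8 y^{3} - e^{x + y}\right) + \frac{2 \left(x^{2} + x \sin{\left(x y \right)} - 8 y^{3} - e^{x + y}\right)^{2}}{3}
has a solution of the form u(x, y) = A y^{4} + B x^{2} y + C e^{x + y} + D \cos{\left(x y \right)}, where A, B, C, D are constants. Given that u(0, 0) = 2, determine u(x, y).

Substitute the ansatz u = A y^{4} + B x^{2} y + C e^{x + y} + D \cos{\left(x y \right)} into the left-hand side.
Derivatives of the ansatz:
  u_y = 4 A y^{3} + B x^{2} + C e^{x} e^{y} - D x \sin{\left(x y \right)}
  u_x = 2 B x y + C e^{x} e^{y} - D y \sin{\left(x y \right)}
Term by term:
  2/3·(u_y)² = \frac{32 A^{2} y^{6}}{3} + \frac{16 A B x^{2} y^{3}}{3} + \frac{16 A C y^{3} e^{x} e^{y}}{3} - \frac{16 A D x y^{3} \sin{\left(x y \right)}}{3} + \frac{2 B^{2} x^{4}}{3} + \frac{4 B C x^{2} e^{x} e^{y}}{3} - \frac{4 B D x^{3} \sin{\left(x y \right)}}{3} + \frac{2 C^{2} e^{2 x} e^{2 y}}{3} - \frac{4 C D x e^{x} e^{y} \sin{\left(x y \right)}}{3} + \frac{2 D^{2} x^{2} \sin^{2}{\left(x y \right)}}{3}
  2·(u_x)² = 8 B^{2} x^{2} y^{2} + 8 B C x y e^{x} e^{y} - 8 B D x y^{2} \sin{\left(x y \right)} + 2 C^{2} e^{2 x} e^{2 y} - 4 C D y e^{x} e^{y} \sin{\left(x y \right)} + 2 D^{2} y^{2} \sin^{2}{\left(x y \right)}
  -3·u_x·u_y = - 24 A B x y^{4} - 12 A C y^{3} e^{x} e^{y} + 12 A D y^{4} \sin{\left(x y \right)} - 6 B^{2} x^{3} y - 3 B C x^{2} e^{x} e^{y} - 6 B C x y e^{x} e^{y} + 9 B D x^{2} y \sin{\left(x y \right)} - 3 C^{2} e^{2 x} e^{2 y} + 3 C D x e^{x} e^{y} \sin{\left(x y \right)} + 3 C D y e^{x} e^{y} \sin{\left(x y \right)} - 3 D^{2} x y \sin^{2}{\left(x y \right)}
So the left-hand side equals
  \frac{32 A^{2} y^{6}}{3} + \frac{16 A B x^{2} y^{3}}{3} - 24 A B x y^{4} - \frac{20 A C y^{3} e^{x} e^{y}}{3} - \frac{16 A D x y^{3} \sin{\left(x y \right)}}{3} + 12 A D y^{4} \sin{\left(x y \right)} + \frac{2 B^{2} x^{4}}{3} - 6 B^{2} x^{3} y + 8 B^{2} x^{2} y^{2} - \frac{5 B C x^{2} e^{x} e^{y}}{3} + 2 B C x y e^{x} e^{y} - \frac{4 B D x^{3} \sin{\left(x y \right)}}{3} + 9 B D x^{2} y \sin{\left(x y \right)} - 8 B D x y^{2} \sin{\left(x y \right)} - \frac{C^{2} e^{2 x} e^{2 y}}{3} + \frac{5 C D x e^{x} e^{y} \sin{\left(x y \right)}}{3} - C D y e^{x} e^{y} \sin{\left(x y \right)} + \frac{2 D^{2} x^{2} \sin^{2}{\left(x y \right)}}{3} - 3 D^{2} x y \sin^{2}{\left(x y \right)} + 2 D^{2} y^{2} \sin^{2}{\left(x y \right)}
This must equal f(x, y) identically; expanded, f = \frac{2 x^{4}}{3} - 6 x^{3} y + \frac{4 x^{3} \sin{\left(x y \right)}}{3} - \frac{32 x^{2} y^{3}}{3} + 8 x^{2} y^{2} - 9 x^{2} y \sin{\left(x y \right)} + \frac{5 x^{2} e^{x} e^{y}}{3} + \frac{2 x^{2} \sin^{2}{\left(x y \right)}}{3} + 48 x y^{4} - \frac{32 x y^{3} \sin{\left(x y \right)}}{3} + 8 x y^{2} \sin{\left(x y \right)} - 2 x y e^{x} e^{y} - 3 x y \sin^{2}{\left(x y \right)} + \frac{5 x e^{x} e^{y} \sin{\left(x y \right)}}{3} + \frac{128 y^{6}}{3} + 24 y^{4} \sin{\left(x y \right)} - \frac{40 y^{3} e^{x} e^{y}}{3} + 2 y^{2} \sin^{2}{\left(x y \right)} - y e^{x} e^{y} \sin{\left(x y \right)} - \frac{e^{2 x} e^{2 y}}{3}.
Matching coefficients of the independent functions:
(each divided by its leading coefficient; functions giving the same equation are listed together)
  [x^{4}, x^{2} y^{2}, x^{3} y]:  B^{2} - 1 = 0
  [y^{6}]:  A^{2} - 4 = 0
  [x y^{4}, x^{2} y^{3}]:  A B + 2 = 0
  [x^{2} \sin^{2}{\left(x y \right)}, y^{2} \sin^{2}{\left(x y \right)}, x y \sin^{2}{\left(x y \right)}]:  D^{2} - 1 = 0
  [x^{3} \sin{\left(x y \right)}, x y^{2} \sin{\left(x y \right)}, x^{2} y \sin{\left(x y \right)}]:  B D + 1 = 0
  [y^{4} \sin{\left(x y \right)}, x y^{3} \sin{\left(x y \right)}]:  A D - 2 = 0
  [e^{2 x} e^{2 y}]:  C^{2} - 1 = 0
  [x^{2} e^{x} e^{y}, x y e^{x} e^{y}]:  B C + 1 = 0
  [y^{3} e^{x} e^{y}]:  A C - 2 = 0
  [x e^{x} e^{y} \sin{\left(x y \right)}, y e^{x} e^{y} \sin{\left(x y \right)}]:  C D - 1 = 0
These equations allow (A, B, C, D) = (-2, 1, -1, -1) or (2, -1, 1, 1).
Impose the point condition(s):
  u(0, 0) = 2  ⟹  C + D = 2
Only A = 2, B = -1, C = 1, D = 1 satisfies everything.
Hence u(x, y) = - x^{2} y + 2 y^{4} + e^{x + y} + \cos{\left(x y \right)}.

Answer: u(x, y) = - x^{2} y + 2 y^{4} + e^{x + y} + \cos{\left(x y \right)}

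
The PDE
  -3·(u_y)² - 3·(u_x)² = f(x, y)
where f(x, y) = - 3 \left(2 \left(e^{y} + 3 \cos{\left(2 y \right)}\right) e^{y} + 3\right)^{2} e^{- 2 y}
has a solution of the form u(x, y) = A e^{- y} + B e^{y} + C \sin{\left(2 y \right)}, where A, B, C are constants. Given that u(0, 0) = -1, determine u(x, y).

Substitute the ansatz u = A e^{- y} + B e^{y} + C \sin{\left(2 y \right)} into the left-hand side.
Derivatives of the ansatz:
  u_y = - A e^{- y} + B e^{y} + 2 C \cos{\left(2 y \right)}
  u_x = 0
Term by term:
  -3·(u_y)² = - 3 A^{2} e^{- 2 y} + 6 A B + 12 A C e^{- y} \cos{\left(2 y \right)} - 3 B^{2} e^{2 y} - 12 B C e^{y} \cos{\left(2 y \right)} - 12 C^{2} \cos^{2}{\left(2 y \right)}
  -3·(u_x)² = 0
So the left-hand side equals
  - 3 A^{2} e^{- 2 y} + 6 A B + 12 A C e^{- y} \cos{\left(2 y \right)} - 3 B^{2} e^{2 y} - 12 B C e^{y} \cos{\left(2 y \right)} - 12 C^{2} \cos^{2}{\left(2 y \right)}
This must equal f(x, y) identically; expanded, f = - 12 e^{2 y} - 72 e^{y} \cos{\left(2 y \right)} - 108 \cos^{2}{\left(2 y \right)} - 36 - 108 e^{- y} \cos{\left(2 y \right)} - 27 e^{- 2 y}.
Matching coefficients of the independent functions:
  [constant term]:  6 A B = -36
  [e^{- y} \cos{\left(2 y \right)}]:  12 A C = -108
  [e^{y} \cos{\left(2 y \right)}]:  - 12 B C = -72
  [e^{- 2 y}]:  - 3 A^{2} = -27
  [e^{2 y}]:  - 3 B^{2} = -12
  [\cos^{2}{\left(2 y \right)}]:  - 12 C^{2} = -108
These equations allow (A, B, C) = (-3, 2, 3) or (3, -2, -3).
Impose the point condition(s):
  u(0, 0) = -1  ⟹  A + B = -1
Only A = -3, B = 2, C = 3 satisfies everything.
Hence u(x, y) = 2 e^{y} + 3 \sin{\left(2 y \right)} - 3 e^{- y}.

Answer: u(x, y) = 2 e^{y} + 3 \sin{\left(2 y \right)} - 3 e^{- y}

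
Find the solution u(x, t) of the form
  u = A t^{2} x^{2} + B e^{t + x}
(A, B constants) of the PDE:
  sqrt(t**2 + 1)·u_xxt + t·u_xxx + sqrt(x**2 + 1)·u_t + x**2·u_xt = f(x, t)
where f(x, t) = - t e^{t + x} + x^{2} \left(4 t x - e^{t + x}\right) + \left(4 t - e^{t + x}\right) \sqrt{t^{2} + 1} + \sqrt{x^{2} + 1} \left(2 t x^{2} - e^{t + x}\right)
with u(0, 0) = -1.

Substitute the ansatz u = A t^{2} x^{2} + B e^{t + x} into the left-hand side.
Derivatives of the ansatz:
  u_xxt = 4 A t + B e^{t} e^{x}
  u_xxx = B e^{t} e^{x}
  u_t = 2 A t x^{2} + B e^{t} e^{x}
  u_xt = 4 A t x + B e^{t} e^{x}
Term by term:
  sqrt(t**2 + 1)·u_xxt = 4 A t \sqrt{t^{2} + 1} + B \sqrt{t^{2} + 1} e^{t} e^{x}
  t·u_xxx = B t e^{t} e^{x}
  sqrt(x**2 + 1)·u_t = 2 A t x^{2} \sqrt{x^{2} + 1} + B \sqrt{x^{2} + 1} e^{t} e^{x}
  x**2·u_xt = 4 A t x^{3} + B x^{2} e^{t} e^{x}
So the left-hand side equals
  4 A t x^{3} + 2 A t x^{2} \sqrt{x^{2} + 1} + 4 A t \sqrt{t^{2} + 1} + B t e^{t} e^{x} + B x^{2} e^{t} e^{x} + B \sqrt{t^{2} + 1} e^{t} e^{x} + B \sqrt{x^{2} + 1} e^{t} e^{x}
This must equal f(x, t) identically; expanded, f = 4 t x^{3} + 2 t x^{2} \sqrt{x^{2} + 1} + 4 t \sqrt{t^{2} + 1} - t e^{t} e^{x} - x^{2} e^{t} e^{x} - \sqrt{t^{2} + 1} e^{t} e^{x} - \sqrt{x^{2} + 1} e^{t} e^{x}.
Matching coefficients of the independent functions:
  [t x^{3}, t \sqrt{t^{2} + 1}]:  4 A = 4
  [t x^{2} \sqrt{x^{2} + 1}]:  2 A = 2
  [t e^{t} e^{x}, x^{2} e^{t} e^{x}, \sqrt{t^{2} + 1} e^{t} e^{x}, \sqrt{x^{2} + 1} e^{t} e^{x}]:  B = -1
Solving: A = 1, B = -1.
Check against the point condition:
  u(0, 0) = -1  ⟹  B = -1  ✓
Hence u(x, t) = t^{2} x^{2} - e^{t + x}.

Answer: u(x, t) = t^{2} x^{2} - e^{t + x}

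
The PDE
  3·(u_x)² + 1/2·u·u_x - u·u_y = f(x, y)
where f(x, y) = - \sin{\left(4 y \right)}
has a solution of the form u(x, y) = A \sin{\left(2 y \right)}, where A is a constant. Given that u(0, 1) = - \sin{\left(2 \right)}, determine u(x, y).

Answer: u(x, y) = - \sin{\left(2 y \right)}

Derivation:
Substitute the ansatz u = A \sin{\left(2 y \right)} into the left-hand side.
Derivatives of the ansatz:
  u_x = 0
  u_y = 2 A \cos{\left(2 y \right)}
Term by term:
  3·(u_x)² = 0
  1/2·u·u_x = 0
  -u·u_y = - 2 A^{2} \sin{\left(2 y \right)} \cos{\left(2 y \right)}
So the left-hand side equals
  - 2 A^{2} \sin{\left(2 y \right)} \cos{\left(2 y \right)}
This must equal f(x, y) identically; expanded, f = - 2 \sin{\left(2 y \right)} \cos{\left(2 y \right)}.
Matching coefficients of the independent functions:
  [\sin{\left(2 y \right)} \cos{\left(2 y \right)}]:  - 2 A^{2} = -2
These equations allow (A) = (-1) or (1).
Impose the point condition(s):
  u(0, 1) = - \sin{\left(2 \right)}  ⟹  A \sin{\left(2 \right)} = - \sin{\left(2 \right)}
Only A = -1 satisfies everything.
Hence u(x, y) = - \sin{\left(2 y \right)}.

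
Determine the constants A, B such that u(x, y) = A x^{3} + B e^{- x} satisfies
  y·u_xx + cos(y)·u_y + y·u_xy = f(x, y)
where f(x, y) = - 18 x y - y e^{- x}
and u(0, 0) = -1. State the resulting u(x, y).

Substitute the ansatz u = A x^{3} + B e^{- x} into the left-hand side.
Derivatives of the ansatz:
  u_xx = 6 A x + B e^{- x}
  u_y = 0
  u_xy = 0
Term by term:
  y·u_xx = 6 A x y + B y e^{- x}
  cos(y)·u_y = 0
  y·u_xy = 0
So the left-hand side equals
  6 A x y + B y e^{- x}
This must equal f(x, y) = - 18 x y - y e^{- x} identically.
Matching coefficients of the independent functions:
  [x y]:  6 A = -18
  [y e^{- x}]:  B = -1
Solving: A = -3, B = -1.
Check against the point condition:
  u(0, 0) = -1  ⟹  B = -1  ✓
Hence u(x, y) = - 3 x^{3} - e^{- x}.

Answer: u(x, y) = - 3 x^{3} - e^{- x}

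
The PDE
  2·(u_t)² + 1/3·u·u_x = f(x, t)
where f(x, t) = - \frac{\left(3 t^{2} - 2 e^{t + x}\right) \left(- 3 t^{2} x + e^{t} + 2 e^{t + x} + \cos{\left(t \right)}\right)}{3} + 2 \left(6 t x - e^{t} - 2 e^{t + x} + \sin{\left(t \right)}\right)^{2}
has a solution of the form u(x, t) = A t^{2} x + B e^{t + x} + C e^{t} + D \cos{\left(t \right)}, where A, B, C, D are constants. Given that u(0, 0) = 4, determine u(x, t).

Substitute the ansatz u = A t^{2} x + B e^{t + x} + C e^{t} + D \cos{\left(t \right)} into the left-hand side.
Derivatives of the ansatz:
  u_t = 2 A t x + B e^{t} e^{x} + C e^{t} - D \sin{\left(t \right)}
  u_x = A t^{2} + B e^{t} e^{x}
Term by term:
  2·(u_t)² = 8 A^{2} t^{2} x^{2} + 8 A B t x e^{t} e^{x} + 8 A C t x e^{t} - 8 A D t x \sin{\left(t \right)} + 2 B^{2} e^{2 t} e^{2 x} + 4 B C e^{2 t} e^{x} - 4 B D e^{t} e^{x} \sin{\left(t \right)} + 2 C^{2} e^{2 t} - 4 C D e^{t} \sin{\left(t \right)} + 2 D^{2} \sin^{2}{\left(t \right)}
  1/3·u·u_x = \frac{A^{2} t^{4} x}{3} + \frac{A B t^{2} x e^{t} e^{x}}{3} + \frac{A B t^{2} e^{t} e^{x}}{3} + \frac{A C t^{2} e^{t}}{3} + \frac{A D t^{2} \cos{\left(t \right)}}{3} + \frac{B^{2} e^{2 t} e^{2 x}}{3} + \frac{B C e^{2 t} e^{x}}{3} + \frac{B D e^{t} e^{x} \cos{\left(t \right)}}{3}
So the left-hand side equals
  \frac{A^{2} t^{4} x}{3} + 8 A^{2} t^{2} x^{2} + \frac{A B t^{2} x e^{t} e^{x}}{3} + \frac{A B t^{2} e^{t} e^{x}}{3} + 8 A B t x e^{t} e^{x} + \frac{A C t^{2} e^{t}}{3} + 8 A C t x e^{t} + \frac{A D t^{2} \cos{\left(t \right)}}{3} - 8 A D t x \sin{\left(t \right)} + \frac{7 B^{2} e^{2 t} e^{2 x}}{3} + \frac{13 B C e^{2 t} e^{x}}{3} - 4 B D e^{t} e^{x} \sin{\left(t \right)} + \frac{B D e^{t} e^{x} \cos{\left(t \right)}}{3} + 2 C^{2} e^{2 t} - 4 C D e^{t} \sin{\left(t \right)} + 2 D^{2} \sin^{2}{\left(t \right)}
This must equal f(x, t) identically; expanded, f = 3 t^{4} x + 72 t^{2} x^{2} - 2 t^{2} x e^{t} e^{x} - 2 t^{2} e^{t} e^{x} - t^{2} e^{t} - t^{2} \cos{\left(t \right)} - 48 t x e^{t} e^{x} - 24 t x e^{t} + 24 t x \sin{\left(t \right)} + \frac{28 e^{2 t} e^{2 x}}{3} + \frac{26 e^{2 t} e^{x}}{3} + 2 e^{2 t} - 8 e^{t} e^{x} \sin{\left(t \right)} + \frac{2 e^{t} e^{x} \cos{\left(t \right)}}{3} - 4 e^{t} \sin{\left(t \right)} + 2 \sin^{2}{\left(t \right)}.
Matching coefficients of the independent functions:
(each divided by its leading coefficient; functions giving the same equation are listed together)
  [t^{2} x^{2}, t^{4} x]:  A^{2} - 9 = 0
  [t^{2} e^{t}, t x e^{t}]:  A C + 3 = 0
  [t^{2} \cos{\left(t \right)}, t x \sin{\left(t \right)}]:  A D + 3 = 0
  [e^{t} \sin{\left(t \right)}]:  C D - 1 = 0
  [e^{2 t} e^{x}]:  B C - 2 = 0
  [e^{2 t} e^{2 x}]:  B^{2} - 4 = 0
  [t^{2} e^{t} e^{x}, t x e^{t} e^{x}, t^{2} x e^{t} e^{x}]:  A B + 6 = 0
  [e^{t} e^{x} \sin{\left(t \right)}, e^{t} e^{x} \cos{\left(t \right)}]:  B D - 2 = 0
  [e^{2 t}]:  C^{2} - 1 = 0
  [\sin^{2}{\left(t \right)}]:  D^{2} - 1 = 0
These equations allow (A, B, C, D) = (-3, 2, 1, 1) or (3, -2, -1, -1).
Impose the point condition(s):
  u(0, 0) = 4  ⟹  B + C + D = 4
Only A = -3, B = 2, C = 1, D = 1 satisfies everything.
Hence u(x, t) = - 3 t^{2} x + e^{t} + 2 e^{t + x} + \cos{\left(t \right)}.

Answer: u(x, t) = - 3 t^{2} x + e^{t} + 2 e^{t + x} + \cos{\left(t \right)}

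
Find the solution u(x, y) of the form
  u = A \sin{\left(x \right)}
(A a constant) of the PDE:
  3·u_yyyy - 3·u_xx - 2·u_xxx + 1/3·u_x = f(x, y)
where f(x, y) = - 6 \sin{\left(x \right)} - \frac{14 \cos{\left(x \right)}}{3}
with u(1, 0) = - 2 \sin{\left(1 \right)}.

Substitute the ansatz u = A \sin{\left(x \right)} into the left-hand side.
Derivatives of the ansatz:
  u_yyyy = 0
  u_xx = - A \sin{\left(x \right)}
  u_xxx = - A \cos{\left(x \right)}
  u_x = A \cos{\left(x \right)}
Term by term:
  3·u_yyyy = 0
  -3·u_xx = 3 A \sin{\left(x \right)}
  -2·u_xxx = 2 A \cos{\left(x \right)}
  1/3·u_x = \frac{A \cos{\left(x \right)}}{3}
So the left-hand side equals
  3 A \sin{\left(x \right)} + \frac{7 A \cos{\left(x \right)}}{3}
This must equal f(x, y) = - 6 \sin{\left(x \right)} - \frac{14 \cos{\left(x \right)}}{3} identically.
Matching coefficients of the independent functions:
  [\sin{\left(x \right)}]:  3 A = -6
  [\cos{\left(x \right)}]:  \frac{7 A}{3} = - \frac{14}{3}
Solving: A = -2.
Check against the point condition:
  u(1, 0) = - 2 \sin{\left(1 \right)}  ⟹  A \sin{\left(1 \right)} = - 2 \sin{\left(1 \right)}  ✓
Hence u(x, y) = - 2 \sin{\left(x \right)}.

Answer: u(x, y) = - 2 \sin{\left(x \right)}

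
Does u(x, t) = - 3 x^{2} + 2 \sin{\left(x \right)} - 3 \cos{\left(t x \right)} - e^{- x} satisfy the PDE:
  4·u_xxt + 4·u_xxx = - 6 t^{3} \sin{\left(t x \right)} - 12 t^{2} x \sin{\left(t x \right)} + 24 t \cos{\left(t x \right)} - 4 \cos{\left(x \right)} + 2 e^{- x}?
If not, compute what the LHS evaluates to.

Evaluate each term of the left-hand side for u = - 3 x^{2} + 2 \sin{\left(x \right)} - 3 \cos{\left(t x \right)} - e^{- x}.
Derivatives:
  u_xxt = - 3 t^{2} x \sin{\left(t x \right)} + 6 t \cos{\left(t x \right)}
  u_xxx = - 3 t^{3} \sin{\left(t x \right)} - 2 \cos{\left(x \right)} + e^{- x}
Terms:
  4·u_xxt = 12 t \left(- t x \sin{\left(t x \right)} + 2 \cos{\left(t x \right)}\right)
  4·u_xxx = - 12 t^{3} \sin{\left(t x \right)} - 8 \cos{\left(x \right)} + 4 e^{- x}
Sum: LHS = - 12 t^{3} \sin{\left(t x \right)} - 12 t^{2} x \sin{\left(t x \right)} + 24 t \cos{\left(t x \right)} - 8 \cos{\left(x \right)} + 4 e^{- x}
Given right-hand side: - 6 t^{3} \sin{\left(t x \right)} - 12 t^{2} x \sin{\left(t x \right)} + 24 t \cos{\left(t x \right)} - 4 \cos{\left(x \right)} + 2 e^{- x}. Difference LHS − RHS = - 6 t^{3} \sin{\left(t x \right)} - 4 \cos{\left(x \right)} + 2 e^{- x} ≠ 0, so u is not a solution.

Answer: No, the LHS evaluates to - 12 t^{3} \sin{\left(t x \right)} - 12 t^{2} x \sin{\left(t x \right)} + 24 t \cos{\left(t x \right)} - 8 \cos{\left(x \right)} + 4 e^{- x}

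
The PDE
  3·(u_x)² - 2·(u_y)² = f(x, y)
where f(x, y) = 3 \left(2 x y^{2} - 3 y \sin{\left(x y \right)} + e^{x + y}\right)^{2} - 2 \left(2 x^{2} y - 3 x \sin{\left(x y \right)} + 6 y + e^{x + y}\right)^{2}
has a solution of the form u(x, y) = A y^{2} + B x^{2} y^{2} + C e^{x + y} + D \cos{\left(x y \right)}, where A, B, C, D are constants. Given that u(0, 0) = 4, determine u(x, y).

Substitute the ansatz u = A y^{2} + B x^{2} y^{2} + C e^{x + y} + D \cos{\left(x y \right)} into the left-hand side.
Derivatives of the ansatz:
  u_x = 2 B x y^{2} + C e^{x} e^{y} - D y \sin{\left(x y \right)}
  u_y = 2 A y + 2 B x^{2} y + C e^{x} e^{y} - D x \sin{\left(x y \right)}
Term by term:
  3·(u_x)² = 12 B^{2} x^{2} y^{4} + 12 B C x y^{2} e^{x} e^{y} - 12 B D x y^{3} \sin{\left(x y \right)} + 3 C^{2} e^{2 x} e^{2 y} - 6 C D y e^{x} e^{y} \sin{\left(x y \right)} + 3 D^{2} y^{2} \sin^{2}{\left(x y \right)}
  -2·(u_y)² = - 8 A^{2} y^{2} - 16 A B x^{2} y^{2} - 8 A C y e^{x} e^{y} + 8 A D x y \sin{\left(x y \right)} - 8 B^{2} x^{4} y^{2} - 8 B C x^{2} y e^{x} e^{y} + 8 B D x^{3} y \sin{\left(x y \right)} - 2 C^{2} e^{2 x} e^{2 y} + 4 C D x e^{x} e^{y} \sin{\left(x y \right)} - 2 D^{2} x^{2} \sin^{2}{\left(x y \right)}
So the left-hand side equals
  - 8 A^{2} y^{2} - 16 A B x^{2} y^{2} - 8 A C y e^{x} e^{y} + 8 A D x y \sin{\left(x y \right)} - 8 B^{2} x^{4} y^{2} + 12 B^{2} x^{2} y^{4} - 8 B C x^{2} y e^{x} e^{y} + 12 B C x y^{2} e^{x} e^{y} + 8 B D x^{3} y \sin{\left(x y \right)} - 12 B D x y^{3} \sin{\left(x y \right)} + C^{2} e^{2 x} e^{2 y} + 4 C D x e^{x} e^{y} \sin{\left(x y \right)} - 6 C D y e^{x} e^{y} \sin{\left(x y \right)} - 2 D^{2} x^{2} \sin^{2}{\left(x y \right)} + 3 D^{2} y^{2} \sin^{2}{\left(x y \right)}
This must equal f(x, y) identically; expanded, f = - 8 x^{4} y^{2} + 24 x^{3} y \sin{\left(x y \right)} + 12 x^{2} y^{4} - 48 x^{2} y^{2} - 8 x^{2} y e^{x} e^{y} - 18 x^{2} \sin^{2}{\left(x y \right)} - 36 x y^{3} \sin{\left(x y \right)} + 12 x y^{2} e^{x} e^{y} + 72 x y \sin{\left(x y \right)} + 12 x e^{x} e^{y} \sin{\left(x y \right)} + 27 y^{2} \sin^{2}{\left(x y \right)} - 72 y^{2} - 18 y e^{x} e^{y} \sin{\left(x y \right)} - 24 y e^{x} e^{y} + e^{2 x} e^{2 y}.
Matching coefficients of the independent functions:
(each divided by its leading coefficient; functions giving the same equation are listed together)
  [y^{2}]:  A^{2} - 9 = 0
  [x^{2} y^{2}]:  A B - 3 = 0
  [x^{2} y^{4}, x^{4} y^{2}]:  B^{2} - 1 = 0
  [x^{2} \sin^{2}{\left(x y \right)}, y^{2} \sin^{2}{\left(x y \right)}]:  D^{2} - 9 = 0
  [e^{2 x} e^{2 y}]:  C^{2} - 1 = 0
  [x y \sin{\left(x y \right)}]:  A D - 9 = 0
  [x y^{3} \sin{\left(x y \right)}, x^{3} y \sin{\left(x y \right)}]:  B D - 3 = 0
  [y e^{x} e^{y}]:  A C - 3 = 0
  [x y^{2} e^{x} e^{y}, x^{2} y e^{x} e^{y}]:  B C - 1 = 0
  [x e^{x} e^{y} \sin{\left(x y \right)}, y e^{x} e^{y} \sin{\left(x y \right)}]:  C D - 3 = 0
These equations allow (A, B, C, D) = (-3, -1, -1, -3) or (3, 1, 1, 3).
Impose the point condition(s):
  u(0, 0) = 4  ⟹  C + D = 4
Only A = 3, B = 1, C = 1, D = 3 satisfies everything.
Hence u(x, y) = x^{2} y^{2} + 3 y^{2} + e^{x + y} + 3 \cos{\left(x y \right)}.

Answer: u(x, y) = x^{2} y^{2} + 3 y^{2} + e^{x + y} + 3 \cos{\left(x y \right)}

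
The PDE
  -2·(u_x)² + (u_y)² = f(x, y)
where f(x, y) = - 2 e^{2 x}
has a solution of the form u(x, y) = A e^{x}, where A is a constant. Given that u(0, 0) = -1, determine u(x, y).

Substitute the ansatz u = A e^{x} into the left-hand side.
Derivatives of the ansatz:
  u_x = A e^{x}
  u_y = 0
Term by term:
  -2·(u_x)² = - 2 A^{2} e^{2 x}
  (u_y)² = 0
So the left-hand side equals
  - 2 A^{2} e^{2 x}
This must equal f(x, y) = - 2 e^{2 x} identically.
Matching coefficients of the independent functions:
  [e^{2 x}]:  - 2 A^{2} = -2
These equations allow (A) = (-1) or (1).
Impose the point condition(s):
  u(0, 0) = -1  ⟹  A = -1
Only A = -1 satisfies everything.
Hence u(x, y) = - e^{x}.

Answer: u(x, y) = - e^{x}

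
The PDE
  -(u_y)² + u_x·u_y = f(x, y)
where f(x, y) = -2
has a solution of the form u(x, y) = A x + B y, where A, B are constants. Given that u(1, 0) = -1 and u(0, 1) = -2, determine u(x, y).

Answer: u(x, y) = - x - 2 y

Derivation:
Substitute the ansatz u = A x + B y into the left-hand side.
Derivatives of the ansatz:
  u_y = B
  u_x = A
Term by term:
  -(u_y)² = - B^{2}
  u_x·u_y = A B
So the left-hand side equals
  A B - B^{2}
This must equal f(x, y) = -2 identically.
Matching coefficients of the independent functions:
  [constant term]:  A B - B^{2} = -2
These equations do not fix every constant; impose the point condition(s):
  u(1, 0) = -1  ⟹  A = -1
  u(0, 1) = -2  ⟹  B = -2
Solving the combined system: A = -1, B = -2.
Hence u(x, y) = - x - 2 y.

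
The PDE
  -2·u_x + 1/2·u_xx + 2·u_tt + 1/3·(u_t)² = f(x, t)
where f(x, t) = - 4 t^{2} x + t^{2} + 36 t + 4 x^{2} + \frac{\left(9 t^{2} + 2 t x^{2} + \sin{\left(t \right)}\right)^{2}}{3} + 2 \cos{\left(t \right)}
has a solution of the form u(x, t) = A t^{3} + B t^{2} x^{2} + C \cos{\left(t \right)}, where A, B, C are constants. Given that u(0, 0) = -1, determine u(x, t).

Substitute the ansatz u = A t^{3} + B t^{2} x^{2} + C \cos{\left(t \right)} into the left-hand side.
Derivatives of the ansatz:
  u_x = 2 B t^{2} x
  u_xx = 2 B t^{2}
  u_tt = 6 A t + 2 B x^{2} - C \cos{\left(t \right)}
  u_t = 3 A t^{2} + 2 B t x^{2} - C \sin{\left(t \right)}
Term by term:
  -2·u_x = - 4 B t^{2} x
  1/2·u_xx = B t^{2}
  2·u_tt = 12 A t + 4 B x^{2} - 2 C \cos{\left(t \right)}
  1/3·(u_t)² = 3 A^{2} t^{4} + 4 A B t^{3} x^{2} - 2 A C t^{2} \sin{\left(t \right)} + \frac{4 B^{2} t^{2} x^{4}}{3} - \frac{4 B C t x^{2} \sin{\left(t \right)}}{3} + \frac{C^{2} \sin^{2}{\left(t \right)}}{3}
So the left-hand side equals
  3 A^{2} t^{4} + 4 A B t^{3} x^{2} - 2 A C t^{2} \sin{\left(t \right)} + 12 A t + \frac{4 B^{2} t^{2} x^{4}}{3} - \frac{4 B C t x^{2} \sin{\left(t \right)}}{3} - 4 B t^{2} x + B t^{2} + 4 B x^{2} + \frac{C^{2} \sin^{2}{\left(t \right)}}{3} - 2 C \cos{\left(t \right)}
This must equal f(x, t) identically; expanded, f = 27 t^{4} + 12 t^{3} x^{2} + \frac{4 t^{2} x^{4}}{3} - 4 t^{2} x + 6 t^{2} \sin{\left(t \right)} + t^{2} + \frac{4 t x^{2} \sin{\left(t \right)}}{3} + 36 t + 4 x^{2} + \frac{\sin^{2}{\left(t \right)}}{3} + 2 \cos{\left(t \right)}.
Matching coefficients of the independent functions:
  [t]:  12 A = 36
  [t^{2}]:  B = 1
  [t^{4}]:  3 A^{2} = 27
  [x^{2}]:  4 B = 4
  [t^{2} x]:  - 4 B = -4
  [t^{2} x^{4}]:  \frac{4 B^{2}}{3} = \frac{4}{3}
  [t^{2} \sin{\left(t \right)}]:  - 2 A C = 6
  [t^{3} x^{2}]:  4 A B = 12
  [t x^{2} \sin{\left(t \right)}]:  - \frac{4 B C}{3} = \frac{4}{3}
  [\sin^{2}{\left(t \right)}]:  \frac{C^{2}}{3} = \frac{1}{3}
  [\cos{\left(t \right)}]:  - 2 C = 2
Solving: A = 3, B = 1, C = -1.
Check against the point condition:
  u(0, 0) = -1  ⟹  C = -1  ✓
Hence u(x, t) = 3 t^{3} + t^{2} x^{2} - \cos{\left(t \right)}.

Answer: u(x, t) = 3 t^{3} + t^{2} x^{2} - \cos{\left(t \right)}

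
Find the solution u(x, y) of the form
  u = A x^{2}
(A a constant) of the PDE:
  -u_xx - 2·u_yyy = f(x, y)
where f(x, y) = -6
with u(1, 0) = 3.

Answer: u(x, y) = 3 x^{2}

Derivation:
Substitute the ansatz u = A x^{2} into the left-hand side.
Derivatives of the ansatz:
  u_xx = 2 A
  u_yyy = 0
Term by term:
  -u_xx = - 2 A
  -2·u_yyy = 0
So the left-hand side equals
  - 2 A
This must equal f(x, y) = -6 identically.
Matching coefficients of the independent functions:
  [constant term]:  - 2 A = -6
Solving: A = 3.
Check against the point condition:
  u(1, 0) = 3  ⟹  A = 3  ✓
Hence u(x, y) = 3 x^{2}.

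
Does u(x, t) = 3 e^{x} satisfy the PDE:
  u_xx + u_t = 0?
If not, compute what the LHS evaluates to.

Evaluate each term of the left-hand side for u = 3 e^{x}.
Derivatives:
  u_xx = 3 e^{x}
  u_t = 0
Terms:
  u_xx = 3 e^{x}
  u_t = 0
Sum: LHS = 3 e^{x}
Given right-hand side: 0. Difference LHS − RHS = 3 e^{x} ≠ 0, so u is not a solution.

Answer: No, the LHS evaluates to 3 e^{x}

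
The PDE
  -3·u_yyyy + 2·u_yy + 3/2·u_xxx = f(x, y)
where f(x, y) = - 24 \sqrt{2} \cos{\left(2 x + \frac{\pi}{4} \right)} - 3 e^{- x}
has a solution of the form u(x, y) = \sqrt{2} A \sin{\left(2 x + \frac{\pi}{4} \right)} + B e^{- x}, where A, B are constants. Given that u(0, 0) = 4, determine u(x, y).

Substitute the ansatz u = \sqrt{2} A \sin{\left(2 x + \frac{\pi}{4} \right)} + B e^{- x} into the left-hand side.
Derivatives of the ansatz:
  u_yyyy = 0
  u_yy = 0
  u_xxx = - 8 \sqrt{2} A \cos{\left(2 x + \frac{\pi}{4} \right)} - B e^{- x}
Term by term:
  -3·u_yyyy = 0
  2·u_yy = 0
  3/2·u_xxx = - 12 \sqrt{2} A \cos{\left(2 x + \frac{\pi}{4} \right)} - \frac{3 B e^{- x}}{2}
So the left-hand side equals
  - 12 \sqrt{2} A \cos{\left(2 x + \frac{\pi}{4} \right)} - \frac{3 B e^{- x}}{2}
This must equal f(x, y) = - 24 \sqrt{2} \cos{\left(2 x + \frac{\pi}{4} \right)} - 3 e^{- x} identically.
Matching coefficients of the independent functions:
  [\sqrt{2} \cos{\left(2 x + \frac{\pi}{4} \right)}]:  - 12 A = -24
  [e^{- x}]:  - \frac{3 B}{2} = -3
Solving: A = 2, B = 2.
Check against the point condition:
  u(0, 0) = 4  ⟹  A + B = 4  ✓
Hence u(x, y) = 2 \sqrt{2} \sin{\left(2 x + \frac{\pi}{4} \right)} + 2 e^{- x}.

Answer: u(x, y) = 2 \sqrt{2} \sin{\left(2 x + \frac{\pi}{4} \right)} + 2 e^{- x}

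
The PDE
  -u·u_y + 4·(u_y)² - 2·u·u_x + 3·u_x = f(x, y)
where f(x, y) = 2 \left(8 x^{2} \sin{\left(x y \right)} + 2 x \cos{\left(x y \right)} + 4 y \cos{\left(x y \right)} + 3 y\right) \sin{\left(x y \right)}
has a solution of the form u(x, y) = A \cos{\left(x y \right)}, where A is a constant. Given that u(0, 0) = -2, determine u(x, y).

Answer: u(x, y) = - 2 \cos{\left(x y \right)}

Derivation:
Substitute the ansatz u = A \cos{\left(x y \right)} into the left-hand side.
Derivatives of the ansatz:
  u_y = - A x \sin{\left(x y \right)}
  u_x = - A y \sin{\left(x y \right)}
Term by term:
  -u·u_y = A^{2} x \sin{\left(x y \right)} \cos{\left(x y \right)}
  4·(u_y)² = 4 A^{2} x^{2} \sin^{2}{\left(x y \right)}
  -2·u·u_x = 2 A^{2} y \sin{\left(x y \right)} \cos{\left(x y \right)}
  3·u_x = - 3 A y \sin{\left(x y \right)}
So the left-hand side equals
  4 A^{2} x^{2} \sin^{2}{\left(x y \right)} + A^{2} x \sin{\left(x y \right)} \cos{\left(x y \right)} + 2 A^{2} y \sin{\left(x y \right)} \cos{\left(x y \right)} - 3 A y \sin{\left(x y \right)}
This must equal f(x, y) identically; expanded, f = 16 x^{2} \sin^{2}{\left(x y \right)} + 4 x \sin{\left(x y \right)} \cos{\left(x y \right)} + 8 y \sin{\left(x y \right)} \cos{\left(x y \right)} + 6 y \sin{\left(x y \right)}.
Matching coefficients of the independent functions:
  [x^{2} \sin^{2}{\left(x y \right)}]:  4 A^{2} = 16
  [y \sin{\left(x y \right)}]:  - 3 A = 6
  [x \sin{\left(x y \right)} \cos{\left(x y \right)}]:  A^{2} = 4
  [y \sin{\left(x y \right)} \cos{\left(x y \right)}]:  2 A^{2} = 8
Solving: A = -2.
Check against the point condition:
  u(0, 0) = -2  ⟹  A = -2  ✓
Hence u(x, y) = - 2 \cos{\left(x y \right)}.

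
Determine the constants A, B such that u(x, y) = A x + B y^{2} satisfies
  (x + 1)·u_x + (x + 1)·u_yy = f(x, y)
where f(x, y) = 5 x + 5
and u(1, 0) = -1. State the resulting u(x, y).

Answer: u(x, y) = - x + 3 y^{2}

Derivation:
Substitute the ansatz u = A x + B y^{2} into the left-hand side.
Derivatives of the ansatz:
  u_x = A
  u_yy = 2 B
Term by term:
  (x + 1)·u_x = A x + A
  (x + 1)·u_yy = 2 B x + 2 B
So the left-hand side equals
  A x + A + 2 B x + 2 B
This must equal f(x, y) = 5 x + 5 identically.
Matching coefficients of the independent functions:
  [constant term, x]:  A + 2 B = 5
These equations do not fix every constant; impose the point condition(s):
  u(1, 0) = -1  ⟹  A = -1
Solving the combined system: A = -1, B = 3.
Hence u(x, y) = - x + 3 y^{2}.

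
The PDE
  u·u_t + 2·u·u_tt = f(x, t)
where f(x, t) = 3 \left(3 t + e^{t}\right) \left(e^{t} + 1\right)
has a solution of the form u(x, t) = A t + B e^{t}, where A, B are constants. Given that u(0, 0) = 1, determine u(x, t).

Substitute the ansatz u = A t + B e^{t} into the left-hand side.
Derivatives of the ansatz:
  u_t = A + B e^{t}
  u_tt = B e^{t}
Term by term:
  u·u_t = A^{2} t + A B t e^{t} + A B e^{t} + B^{2} e^{2 t}
  2·u·u_tt = 2 A B t e^{t} + 2 B^{2} e^{2 t}
So the left-hand side equals
  A^{2} t + 3 A B t e^{t} + A B e^{t} + 3 B^{2} e^{2 t}
This must equal f(x, t) identically; expanded, f = 9 t e^{t} + 9 t + 3 e^{2 t} + 3 e^{t}.
Matching coefficients of the independent functions:
  [t]:  A^{2} = 9
  [t e^{t}]:  3 A B = 9
  [e^{t}]:  A B = 3
  [e^{2 t}]:  3 B^{2} = 3
These equations allow (A, B) = (-3, -1) or (3, 1).
Impose the point condition(s):
  u(0, 0) = 1  ⟹  B = 1
Only A = 3, B = 1 satisfies everything.
Hence u(x, t) = 3 t + e^{t}.

Answer: u(x, t) = 3 t + e^{t}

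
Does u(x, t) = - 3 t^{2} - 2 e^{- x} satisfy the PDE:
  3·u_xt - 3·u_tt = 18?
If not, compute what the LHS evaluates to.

Evaluate each term of the left-hand side for u = - 3 t^{2} - 2 e^{- x}.
Derivatives:
  u_xt = 0
  u_tt = -6
Terms:
  3·u_xt = 0
  -3·u_tt = 18
Sum: LHS = 18
This is exactly the given right-hand side, so u is a solution.

Answer: Yes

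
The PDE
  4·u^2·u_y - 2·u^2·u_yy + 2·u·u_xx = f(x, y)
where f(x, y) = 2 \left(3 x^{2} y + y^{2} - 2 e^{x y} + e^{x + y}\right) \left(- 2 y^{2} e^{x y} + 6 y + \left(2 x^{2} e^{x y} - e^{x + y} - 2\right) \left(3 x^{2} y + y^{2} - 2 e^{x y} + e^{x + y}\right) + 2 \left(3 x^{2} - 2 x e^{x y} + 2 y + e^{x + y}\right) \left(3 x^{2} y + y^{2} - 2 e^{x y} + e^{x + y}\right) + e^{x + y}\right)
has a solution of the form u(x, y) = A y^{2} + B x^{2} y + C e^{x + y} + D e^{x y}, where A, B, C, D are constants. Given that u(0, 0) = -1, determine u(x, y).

Answer: u(x, y) = 3 x^{2} y + y^{2} - 2 e^{x y} + e^{x + y}

Derivation:
Substitute the ansatz u = A y^{2} + B x^{2} y + C e^{x + y} + D e^{x y} into the left-hand side.
Derivatives of the ansatz:
  u_y = 2 A y + B x^{2} + C e^{x} e^{y} + D x e^{x y}
  u_yy = 2 A + C e^{x} e^{y} + D x^{2} e^{x y}
  u_xx = 2 B y + C e^{x} e^{y} + D y^{2} e^{x y}
Term by term:
  4·u^2·u_y = 8 A^{3} y^{5} + 20 A^{2} B x^{2} y^{4} + 4 A^{2} C y^{4} e^{x} e^{y} + 16 A^{2} C y^{3} e^{x} e^{y} + 4 A^{2} D x y^{4} e^{x y} + 16 A^{2} D y^{3} e^{x y} + 16 A B^{2} x^{4} y^{3} + 8 A B C x^{2} y^{3} e^{x} e^{y} + 24 A B C x^{2} y^{2} e^{x} e^{y} + 8 A B D x^{3} y^{3} e^{x y} + 24 A B D x^{2} y^{2} e^{x y} + 8 A C^{2} y^{2} e^{2 x} e^{2 y} + 8 A C^{2} y e^{2 x} e^{2 y} + 8 A C D x y^{2} e^{x} e^{y} e^{x y} + 8 A C D y^{2} e^{x} e^{y} e^{x y} + 16 A C D y e^{x} e^{y} e^{x y} + 8 A D^{2} x y^{2} e^{2 x y} + 8 A D^{2} y e^{2 x y} + 4 B^{3} x^{6} y^{2} + 4 B^{2} C x^{4} y^{2} e^{x} e^{y} + 8 B^{2} C x^{4} y e^{x} e^{y} + 4 B^{2} D x^{5} y^{2} e^{x y} + 8 B^{2} D x^{4} y e^{x y} + 8 B C^{2} x^{2} y e^{2 x} e^{2 y} + 4 B C^{2} x^{2} e^{2 x} e^{2 y} + 8 B C D x^{3} y e^{x} e^{y} e^{x y} + 8 B C D x^{2} y e^{x} e^{y} e^{x y} + 8 B C D x^{2} e^{x} e^{y} e^{x y} + 8 B D^{2} x^{3} y e^{2 x y} + 4 B D^{2} x^{2} e^{2 x y} + 4 C^{3} e^{3 x} e^{3 y} + 4 C^{2} D x e^{2 x} e^{2 y} e^{x y} + 8 C^{2} D e^{2 x} e^{2 y} e^{x y} + 8 C D^{2} x e^{x} e^{y} e^{2 x y} + 4 C D^{2} e^{x} e^{y} e^{2 x y} + 4 D^{3} x e^{3 x y}
  -2·u^2·u_yy = - 4 A^{3} y^{4} - 8 A^{2} B x^{2} y^{3} - 2 A^{2} C y^{4} e^{x} e^{y} - 8 A^{2} C y^{2} e^{x} e^{y} - 2 A^{2} D x^{2} y^{4} e^{x y} - 8 A^{2} D y^{2} e^{x y} - 4 A B^{2} x^{4} y^{2} - 4 A B C x^{2} y^{3} e^{x} e^{y} - 8 A B C x^{2} y e^{x} e^{y} - 4 A B D x^{4} y^{3} e^{x y} - 8 A B D x^{2} y e^{x y} - 4 A C^{2} y^{2} e^{2 x} e^{2 y} - 4 A C^{2} e^{2 x} e^{2 y} - 4 A C D x^{2} y^{2} e^{x} e^{y} e^{x y} - 4 A C D y^{2} e^{x} e^{y} e^{x y} - 8 A C D e^{x} e^{y} e^{x y} - 4 A D^{2} x^{2} y^{2} e^{2 x y} - 4 A D^{2} e^{2 x y} - 2 B^{2} C x^{4} y^{2} e^{x} e^{y} - 2 B^{2} D x^{6} y^{2} e^{x y} - 4 B C^{2} x^{2} y e^{2 x} e^{2 y} - 4 B C D x^{4} y e^{x} e^{y} e^{x y} - 4 B C D x^{2} y e^{x} e^{y} e^{x y} - 4 B D^{2} x^{4} y e^{2 x y} - 2 C^{3} e^{3 x} e^{3 y} - 2 C^{2} D x^{2} e^{2 x} e^{2 y} e^{x y} - 4 C^{2} D e^{2 x} e^{2 y} e^{x y} - 4 C D^{2} x^{2} e^{x} e^{y} e^{2 x y} - 2 C D^{2} e^{x} e^{y} e^{2 x y} - 2 D^{3} x^{2} e^{3 x y}
  2·u·u_xx = 4 A B y^{3} + 2 A C y^{2} e^{x} e^{y} + 2 A D y^{4} e^{x y} + 4 B^{2} x^{2} y^{2} + 2 B C x^{2} y e^{x} e^{y} + 4 B C y e^{x} e^{y} + 2 B D x^{2} y^{3} e^{x y} + 4 B D y e^{x y} + 2 C^{2} e^{2 x} e^{2 y} + 2 C D y^{2} e^{x} e^{y} e^{x y} + 2 C D e^{x} e^{y} e^{x y} + 2 D^{2} y^{2} e^{2 x y}
Sum these and collect like terms in the independent variables.
This must equal f(x, y) identically; expanded, f = 36 x^{6} y^{2} e^{x y} + 108 x^{6} y^{2} - 72 x^{5} y^{2} e^{x y} + 24 x^{4} y^{3} e^{x y} + 144 x^{4} y^{3} + 18 x^{4} y^{2} e^{x} e^{y} - 36 x^{4} y^{2} + 24 x^{4} y e^{x} e^{y} e^{x y} + 72 x^{4} y e^{x} e^{y} - 48 x^{4} y e^{2 x y} - 144 x^{4} y e^{x y} - 48 x^{3} y^{3} e^{x y} - 48 x^{3} y e^{x} e^{y} e^{x y} + 96 x^{3} y e^{2 x y} + 4 x^{2} y^{4} e^{x y} + 60 x^{2} y^{4} + 12 x^{2} y^{3} e^{x} e^{y} - 12 x^{2} y^{3} e^{x y} - 24 x^{2} y^{3} + 8 x^{2} y^{2} e^{x} e^{y} e^{x y} + 72 x^{2} y^{2} e^{x} e^{y} - 16 x^{2} y^{2} e^{2 x y} - 144 x^{2} y^{2} e^{x y} + 36 x^{2} y^{2} + 12 x^{2} y e^{2 x} e^{2 y} - 24 x^{2} y e^{x} e^{y} e^{x y} - 18 x^{2} y e^{x} e^{y} + 48 x^{2} y e^{x y} + 4 x^{2} e^{2 x} e^{2 y} e^{x y} + 12 x^{2} e^{2 x} e^{2 y} - 16 x^{2} e^{x} e^{y} e^{2 x y} - 48 x^{2} e^{x} e^{y} e^{x y} + 16 x^{2} e^{3 x y} + 48 x^{2} e^{2 x y} - 8 x y^{4} e^{x y} - 16 x y^{2} e^{x} e^{y} e^{x y} + 32 x y^{2} e^{2 x y} - 8 x e^{2 x} e^{2 y} e^{x y} + 32 x e^{x} e^{y} e^{2 x y} - 32 x e^{3 x y} + 8 y^{5} + 2 y^{4} e^{x} e^{y} - 4 y^{4} e^{x y} - 4 y^{4} + 16 y^{3} e^{x} e^{y} - 32 y^{3} e^{x y} + 12 y^{3} + 4 y^{2} e^{2 x} e^{2 y} - 12 y^{2} e^{x} e^{y} e^{x y} - 6 y^{2} e^{x} e^{y} + 8 y^{2} e^{2 x y} + 16 y^{2} e^{x y} + 8 y e^{2 x} e^{2 y} - 32 y e^{x} e^{y} e^{x y} + 12 y e^{x} e^{y} + 32 y e^{2 x y} - 24 y e^{x y} + 2 e^{3 x} e^{3 y} - 8 e^{2 x} e^{2 y} e^{x y} - 2 e^{2 x} e^{2 y} + 8 e^{x} e^{y} e^{2 x y} + 12 e^{x} e^{y} e^{x y} - 16 e^{2 x y}.
Matching coefficients of the independent functions:
(each divided by its leading coefficient; functions giving the same equation are listed together)
  [y^{3}]:  A B - 3 = 0
  [y^{4}, y^{5}]:  A^{3} - 1 = 0
  [x e^{3 x y}, x^{2} e^{3 x y}]:  D^{3} + 8 = 0
  [x^{2} y^{2}]:  B^{2} - 9 = 0
  [x^{2} y^{3}, x^{2} y^{4}]:  A^{2} B - 3 = 0
  [x^{2} e^{2 x y}, x^{3} y e^{2 x y}, x^{4} y e^{2 x y}]:  B D^{2} - 12 = 0
  [x^{4} y^{2}, x^{4} y^{3}]:  A B^{2} - 9 = 0
  [x^{6} y^{2}]:  B^{3} - 27 = 0
  [y e^{x y}, x^{2} y^{3} e^{x y}]:  B D + 6 = 0
  [y e^{2 x y}, x y^{2} e^{2 x y}, x^{2} y^{2} e^{2 x y}, …]:  A D^{2} - 4 = 0
  [y^{2} e^{x y}, y^{3} e^{x y}, x y^{4} e^{x y}, …]:  A^{2} D + 2 = 0
  [y^{2} e^{2 x y}]:  D^{2} - 4 = 0
  [y^{4} e^{x y}]:  A D + 2 = 0
  [e^{2 x} e^{2 y}]:  A C^{2} - \frac{C^{2}}{2} - \frac{1}{2} = 0
  [e^{3 x} e^{3 y}]:  C^{3} - 1 = 0
  [x^{2} y e^{x y}, x^{2} y^{2} e^{x y}, x^{3} y^{3} e^{x y}, …]:  A B D + 6 = 0
  [x^{2} e^{2 x} e^{2 y}, x^{2} y e^{2 x} e^{2 y}]:  B C^{2} - 3 = 0
  [x^{4} y e^{x y}, x^{5} y^{2} e^{x y}, x^{6} y^{2} e^{x y}]:  B^{2} D + 18 = 0
  [y e^{x} e^{y}]:  B C - 3 = 0
  [y e^{2 x} e^{2 y}, y^{2} e^{2 x} e^{2 y}]:  A C^{2} - 1 = 0
  [y^{2} e^{x} e^{y}]:  A^{2} C - \frac{A C}{4} - \frac{3}{4} = 0
  [y^{3} e^{x} e^{y}, y^{4} e^{x} e^{y}]:  A^{2} C - 1 = 0
  [e^{x} e^{y} e^{x y}]:  A C D - \frac{C D}{4} + \frac{3}{2} = 0
  [e^{x} e^{y} e^{2 x y}, x e^{x} e^{y} e^{2 x y}, x^{2} e^{x} e^{y} e^{2 x y}]:  C D^{2} - 4 = 0
  [e^{2 x} e^{2 y} e^{x y}, x e^{2 x} e^{2 y} e^{x y}, x^{2} e^{2 x} e^{2 y} e^{x y}]:  C^{2} D + 2 = 0
  [x^{2} y e^{x} e^{y}]:  A B C - \frac{B C}{4} - \frac{9}{4} = 0
  [x^{2} y^{2} e^{x} e^{y}, x^{2} y^{3} e^{x} e^{y}]:  A B C - 3 = 0
  [x^{2} e^{x} e^{y} e^{x y}, x^{2} y e^{x} e^{y} e^{x y}, x^{3} y e^{x} e^{y} e^{x y}, …]:  B C D + 6 = 0
  [x^{4} y e^{x} e^{y}, x^{4} y^{2} e^{x} e^{y}]:  B^{2} C - 9 = 0
  [y e^{x} e^{y} e^{x y}, x y^{2} e^{x} e^{y} e^{x y}, x^{2} y^{2} e^{x} e^{y} e^{x y}]:  A C D + 2 = 0
  [y^{2} e^{x} e^{y} e^{x y}]:  A C D + \frac{C D}{2} + 3 = 0
Solving: A = 1, B = 3, C = 1, D = -2.
Check against the point condition:
  u(0, 0) = -1  ⟹  C + D = -1  ✓
Hence u(x, y) = 3 x^{2} y + y^{2} - 2 e^{x y} + e^{x + y}.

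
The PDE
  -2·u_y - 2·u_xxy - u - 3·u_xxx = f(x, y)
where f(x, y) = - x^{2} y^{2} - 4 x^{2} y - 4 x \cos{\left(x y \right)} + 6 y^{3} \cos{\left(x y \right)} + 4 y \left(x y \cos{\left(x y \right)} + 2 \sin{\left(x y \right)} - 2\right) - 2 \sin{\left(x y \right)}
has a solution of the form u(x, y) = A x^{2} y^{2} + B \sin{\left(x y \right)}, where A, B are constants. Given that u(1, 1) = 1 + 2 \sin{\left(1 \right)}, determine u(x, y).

Substitute the ansatz u = A x^{2} y^{2} + B \sin{\left(x y \right)} into the left-hand side.
Derivatives of the ansatz:
  u_y = 2 A x^{2} y + B x \cos{\left(x y \right)}
  u_xxy = 4 A y - B x y^{2} \cos{\left(x y \right)} - 2 B y \sin{\left(x y \right)}
  u_xxx = - B y^{3} \cos{\left(x y \right)}
Term by term:
  -2·u_y = - 4 A x^{2} y - 2 B x \cos{\left(x y \right)}
  -2·u_xxy = - 8 A y + 2 B x y^{2} \cos{\left(x y \right)} + 4 B y \sin{\left(x y \right)}
  -u = - A x^{2} y^{2} - B \sin{\left(x y \right)}
  -3·u_xxx = 3 B y^{3} \cos{\left(x y \right)}
So the left-hand side equals
  - A x^{2} y^{2} - 4 A x^{2} y - 8 A y + 2 B x y^{2} \cos{\left(x y \right)} - 2 B x \cos{\left(x y \right)} + 3 B y^{3} \cos{\left(x y \right)} + 4 B y \sin{\left(x y \right)} - B \sin{\left(x y \right)}
This must equal f(x, y) identically; expanded, f = - x^{2} y^{2} - 4 x^{2} y + 4 x y^{2} \cos{\left(x y \right)} - 4 x \cos{\left(x y \right)} + 6 y^{3} \cos{\left(x y \right)} + 8 y \sin{\left(x y \right)} - 8 y - 2 \sin{\left(x y \right)}.
Matching coefficients of the independent functions:
  [y]:  - 8 A = -8
  [x \cos{\left(x y \right)}]:  - 2 B = -4
  [x^{2} y]:  - 4 A = -4
  [x^{2} y^{2}]:  - A = -1
  [y \sin{\left(x y \right)}]:  4 B = 8
  [y^{3} \cos{\left(x y \right)}]:  3 B = 6
  [x y^{2} \cos{\left(x y \right)}]:  2 B = 4
  [\sin{\left(x y \right)}]:  - B = -2
Solving: A = 1, B = 2.
Check against the point condition:
  u(1, 1) = 1 + 2 \sin{\left(1 \right)}  ⟹  A + B \sin{\left(1 \right)} = 1 + 2 \sin{\left(1 \right)}  ✓
Hence u(x, y) = x^{2} y^{2} + 2 \sin{\left(x y \right)}.

Answer: u(x, y) = x^{2} y^{2} + 2 \sin{\left(x y \right)}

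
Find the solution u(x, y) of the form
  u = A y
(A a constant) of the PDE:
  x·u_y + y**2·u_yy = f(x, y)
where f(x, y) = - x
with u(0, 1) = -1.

Substitute the ansatz u = A y into the left-hand side.
Derivatives of the ansatz:
  u_y = A
  u_yy = 0
Term by term:
  x·u_y = A x
  y**2·u_yy = 0
So the left-hand side equals
  A x
This must equal f(x, y) = - x identically.
Matching coefficients of the independent functions:
  [x]:  A = -1
Solving: A = -1.
Check against the point condition:
  u(0, 1) = -1  ⟹  A = -1  ✓
Hence u(x, y) = - y.

Answer: u(x, y) = - y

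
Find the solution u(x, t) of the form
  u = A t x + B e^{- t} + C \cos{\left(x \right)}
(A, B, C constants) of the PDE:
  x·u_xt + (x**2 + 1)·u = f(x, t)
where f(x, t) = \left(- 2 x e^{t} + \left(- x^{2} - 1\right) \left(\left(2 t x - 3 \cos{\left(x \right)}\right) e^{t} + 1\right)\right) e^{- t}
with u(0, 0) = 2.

Substitute the ansatz u = A t x + B e^{- t} + C \cos{\left(x \right)} into the left-hand side.
Derivatives of the ansatz:
  u_xt = A
Term by term:
  x·u_xt = A x
  (x**2 + 1)·u = A t x^{3} + A t x + B x^{2} e^{- t} + B e^{- t} + C x^{2} \cos{\left(x \right)} + C \cos{\left(x \right)}
So the left-hand side equals
  A t x^{3} + A t x + A x + B x^{2} e^{- t} + B e^{- t} + C x^{2} \cos{\left(x \right)} + C \cos{\left(x \right)}
This must equal f(x, t) identically; expanded, f = - 2 t x^{3} - 2 t x + 3 x^{2} \cos{\left(x \right)} - x^{2} e^{- t} - 2 x + 3 \cos{\left(x \right)} - e^{- t}.
Matching coefficients of the independent functions:
  [x, t x, t x^{3}]:  A = -2
  [x^{2} e^{- t}, e^{- t}]:  B = -1
  [x^{2} \cos{\left(x \right)}, \cos{\left(x \right)}]:  C = 3
Solving: A = -2, B = -1, C = 3.
Check against the point condition:
  u(0, 0) = 2  ⟹  B + C = 2  ✓
Hence u(x, t) = - 2 t x + 3 \cos{\left(x \right)} - e^{- t}.

Answer: u(x, t) = - 2 t x + 3 \cos{\left(x \right)} - e^{- t}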